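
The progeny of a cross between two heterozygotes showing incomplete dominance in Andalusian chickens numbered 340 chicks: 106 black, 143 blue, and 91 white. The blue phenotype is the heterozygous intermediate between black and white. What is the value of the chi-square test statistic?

9.900

With incomplete dominance, a heterozygote × heterozygote cross gives a 1:2:1 phenotypic ratio.
Total ratio parts = 4. Expected numbers out of 340:
  black: 340 × 1/4 = 85
  blue: 340 × 2/4 = 170
  white: 340 × 1/4 = 85
χ² = Σ (O − E)² / E
  black: (106 − 85)² / 85 = 5.1882
  blue: (143 − 170)² / 170 = 4.2882
  white: (91 − 85)² / 85 = 0.4235
χ² = 5.1882 + 4.2882 + 0.4235 = 9.8999 ≈ 9.900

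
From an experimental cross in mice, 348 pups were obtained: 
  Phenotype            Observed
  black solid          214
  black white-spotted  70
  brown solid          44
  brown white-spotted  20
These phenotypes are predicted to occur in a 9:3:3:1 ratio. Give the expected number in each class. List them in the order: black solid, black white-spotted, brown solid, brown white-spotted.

195.75, 65.25, 65.25, 21.75

Under the 9:3:3:1 hypothesis (Σ ratio = 16, N = 348):
  black solid: 348 × 9/16 = 195.75
  black white-spotted: 348 × 3/16 = 65.25
  brown solid: 348 × 3/16 = 65.25
  brown white-spotted: 348 × 1/16 = 21.75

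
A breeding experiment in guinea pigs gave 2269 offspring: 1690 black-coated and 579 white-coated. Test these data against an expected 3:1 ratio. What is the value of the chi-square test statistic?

0.325

The 3:1 ratio has 4 parts, so with N = 2269 the expected counts are:
  black-coated: 2269 × 3/4 = 1701.75
  white-coated: 2269 × 1/4 = 567.25
χ² = Σ (O − E)² / E
  black-coated: (1690 − 1701.75)² / 1701.75 = 0.0811
  white-coated: (579 − 567.25)² / 567.25 = 0.2434
χ² = 0.0811 + 0.2434 = 0.3245 ≈ 0.325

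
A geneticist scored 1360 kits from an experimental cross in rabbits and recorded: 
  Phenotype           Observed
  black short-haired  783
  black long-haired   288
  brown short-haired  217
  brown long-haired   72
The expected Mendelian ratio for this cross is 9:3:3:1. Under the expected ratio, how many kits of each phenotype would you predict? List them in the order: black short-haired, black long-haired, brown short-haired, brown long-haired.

765, 255, 255, 85

Total ratio parts = 16. Expected numbers out of 1360:
  black short-haired: 1360 × 9/16 = 765
  black long-haired: 1360 × 3/16 = 255
  brown short-haired: 1360 × 3/16 = 255
  brown long-haired: 1360 × 1/16 = 85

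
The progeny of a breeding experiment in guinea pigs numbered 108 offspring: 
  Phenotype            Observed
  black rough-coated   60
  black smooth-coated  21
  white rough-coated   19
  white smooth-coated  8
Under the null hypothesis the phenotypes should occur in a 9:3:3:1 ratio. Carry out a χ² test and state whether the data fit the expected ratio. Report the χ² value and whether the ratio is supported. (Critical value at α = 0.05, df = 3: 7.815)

The 9:3:3:1 ratio has 16 parts, so with N = 108 the expected counts are:
  black rough-coated: 108 × 9/16 = 60.75
  black smooth-coated: 108 × 3/16 = 20.25
  white rough-coated: 108 × 3/16 = 20.25
  white smooth-coated: 108 × 1/16 = 6.75
χ² = Σ (O − E)² / E
  black rough-coated: (60 − 60.75)² / 60.75 = 0.0093
  black smooth-coated: (21 − 20.25)² / 20.25 = 0.0278
  white rough-coated: (19 − 20.25)² / 20.25 = 0.0772
  white smooth-coated: (8 − 6.75)² / 6.75 = 0.2315
χ² = 0.0093 + 0.0278 + 0.0772 + 0.2315 = 0.3458 ≈ 0.346
Degrees of freedom = 4 − 1 = 3; critical value at α = 0.05 is 7.815.
Since 0.346 < 7.815, we fail to reject the null hypothesis — the data are consistent with the 9:3:3:1 ratio.

0.346; consistent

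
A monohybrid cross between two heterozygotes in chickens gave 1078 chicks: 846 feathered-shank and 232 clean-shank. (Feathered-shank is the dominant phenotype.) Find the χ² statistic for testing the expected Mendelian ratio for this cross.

For a monohybrid cross between heterozygotes with complete dominance, the expected phenotypic ratio is 3:1.
The 3:1 ratio has 4 parts, so with N = 1078 the expected counts are:
  feathered-shank: 1078 × 3/4 = 808.5
  clean-shank: 1078 × 1/4 = 269.5
χ² = Σ (O − E)² / E
  feathered-shank: (846 − 808.5)² / 808.5 = 1.7393
  clean-shank: (232 − 269.5)² / 269.5 = 5.2180
χ² = 1.7393 + 5.2180 = 6.9573 ≈ 6.957

6.957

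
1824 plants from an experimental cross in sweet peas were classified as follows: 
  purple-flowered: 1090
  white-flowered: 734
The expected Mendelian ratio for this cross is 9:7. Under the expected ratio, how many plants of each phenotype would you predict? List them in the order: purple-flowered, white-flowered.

The 9:7 ratio has 16 parts, so with N = 1824 the expected counts are:
  purple-flowered: 1824 × 9/16 = 1026
  white-flowered: 1824 × 7/16 = 798

1026, 798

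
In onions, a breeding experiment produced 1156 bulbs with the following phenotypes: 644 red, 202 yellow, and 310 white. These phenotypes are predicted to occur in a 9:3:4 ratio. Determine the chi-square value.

Total ratio parts = 16. Expected numbers out of 1156:
  red: 1156 × 9/16 = 650.25
  yellow: 1156 × 3/16 = 216.75
  white: 1156 × 4/16 = 289
χ² = Σ (O − E)² / E
  red: (644 − 650.25)² / 650.25 = 0.0601
  yellow: (202 − 216.75)² / 216.75 = 1.0037
  white: (310 − 289)² / 289 = 1.5260
χ² = 0.0601 + 1.0037 + 1.5260 = 2.5898 ≈ 2.590

2.590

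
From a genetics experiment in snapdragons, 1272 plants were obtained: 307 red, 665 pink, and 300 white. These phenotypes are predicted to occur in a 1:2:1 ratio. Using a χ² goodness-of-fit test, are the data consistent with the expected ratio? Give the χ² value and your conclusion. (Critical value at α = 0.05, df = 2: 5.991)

Expected counts for N = 1272 under a 1:2:1 ratio (total parts = 4):
  red: 1272 × 1/4 = 318
  pink: 1272 × 2/4 = 636
  white: 1272 × 1/4 = 318
χ² = Σ (O − E)² / E
  red: (307 − 318)² / 318 = 0.3805
  pink: (665 − 636)² / 636 = 1.3223
  white: (300 − 318)² / 318 = 1.0189
χ² = 0.3805 + 1.3223 + 1.0189 = 2.7217 ≈ 2.722
Degrees of freedom = 3 − 1 = 2; critical value at α = 0.05 is 5.991.
Since 2.722 < 5.991, we fail to reject the null hypothesis — the data are consistent with the 1:2:1 ratio.

2.722; consistent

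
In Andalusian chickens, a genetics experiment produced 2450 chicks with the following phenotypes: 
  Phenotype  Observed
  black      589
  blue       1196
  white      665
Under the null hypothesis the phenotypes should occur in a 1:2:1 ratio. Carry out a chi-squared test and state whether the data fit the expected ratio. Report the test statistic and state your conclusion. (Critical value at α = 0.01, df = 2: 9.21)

The 1:2:1 ratio has 4 parts, so with N = 2450 the expected counts are:
  black: 2450 × 1/4 = 612.5
  blue: 2450 × 2/4 = 1225
  white: 2450 × 1/4 = 612.5
χ² = Σ (O − E)² / E
  black: (589 − 612.5)² / 612.5 = 0.9016
  blue: (1196 − 1225)² / 1225 = 0.6865
  white: (665 − 612.5)² / 612.5 = 4.5000
χ² = 0.9016 + 0.6865 + 4.5000 = 6.0881 ≈ 6.088
Degrees of freedom = 3 − 1 = 2; critical value at α = 0.01 is 9.21.
Since 6.088 < 9.21, we fail to reject the null hypothesis — the data are consistent with the 1:2:1 ratio.

6.088; consistent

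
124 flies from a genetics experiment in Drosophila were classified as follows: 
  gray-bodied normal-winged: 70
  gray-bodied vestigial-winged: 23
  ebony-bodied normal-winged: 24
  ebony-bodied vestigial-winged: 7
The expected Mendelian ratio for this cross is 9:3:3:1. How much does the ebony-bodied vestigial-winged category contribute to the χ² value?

0.073

The 9:3:3:1 ratio has 16 parts, so with N = 124 the expected counts are:
  gray-bodied normal-winged: 124 × 9/16 = 69.75
  gray-bodied vestigial-winged: 124 × 3/16 = 23.25
  ebony-bodied normal-winged: 124 × 3/16 = 23.25
  ebony-bodied vestigial-winged: 124 × 1/16 = 7.75
Contribution of ebony-bodied vestigial-winged: (7 − 7.75)² / 7.75 = 0.0726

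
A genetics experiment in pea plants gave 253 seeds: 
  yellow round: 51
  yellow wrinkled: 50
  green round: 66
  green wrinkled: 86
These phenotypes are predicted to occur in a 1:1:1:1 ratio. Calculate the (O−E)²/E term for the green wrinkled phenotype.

The 1:1:1:1 ratio has 4 parts, so with N = 253 the expected counts are:
  yellow round: 253 × 1/4 = 63.25
  yellow wrinkled: 253 × 1/4 = 63.25
  green round: 253 × 1/4 = 63.25
  green wrinkled: 253 × 1/4 = 63.25
Contribution of green wrinkled: (86 − 63.25)² / 63.25 = 8.1828

8.183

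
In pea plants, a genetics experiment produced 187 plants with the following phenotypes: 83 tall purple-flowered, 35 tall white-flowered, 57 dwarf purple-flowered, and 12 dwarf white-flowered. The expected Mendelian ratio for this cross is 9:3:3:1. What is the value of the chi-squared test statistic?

Total ratio parts = 16. Expected numbers out of 187:
  tall purple-flowered: 187 × 9/16 = 105.1875
  tall white-flowered: 187 × 3/16 = 35.0625
  dwarf purple-flowered: 187 × 3/16 = 35.0625
  dwarf white-flowered: 187 × 1/16 = 11.6875
χ² = Σ (O − E)² / E
  tall purple-flowered: (83 − 105.1875)² / 105.1875 = 4.6801
  tall white-flowered: (35 − 35.0625)² / 35.0625 = 0.0001
  dwarf purple-flowered: (57 − 35.0625)² / 35.0625 = 13.7256
  dwarf white-flowered: (12 − 11.6875)² / 11.6875 = 0.0084
χ² = 4.6801 + 0.0001 + 13.7256 + 0.0084 = 18.4142 ≈ 18.414

18.414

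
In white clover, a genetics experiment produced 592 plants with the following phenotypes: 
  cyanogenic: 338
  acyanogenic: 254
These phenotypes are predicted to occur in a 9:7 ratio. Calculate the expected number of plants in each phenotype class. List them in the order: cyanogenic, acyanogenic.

333, 259

Under the 9:7 hypothesis (Σ ratio = 16, N = 592):
  cyanogenic: 592 × 9/16 = 333
  acyanogenic: 592 × 7/16 = 259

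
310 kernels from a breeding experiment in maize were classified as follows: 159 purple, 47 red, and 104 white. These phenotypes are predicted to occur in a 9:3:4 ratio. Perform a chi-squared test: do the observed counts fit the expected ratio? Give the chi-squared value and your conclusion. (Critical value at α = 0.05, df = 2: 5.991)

12.546; not consistent

The 9:3:4 ratio has 16 parts, so with N = 310 the expected counts are:
  purple: 310 × 9/16 = 174.375
  red: 310 × 3/16 = 58.125
  white: 310 × 4/16 = 77.5
χ² = Σ (O − E)² / E
  purple: (159 − 174.375)² / 174.375 = 1.3556
  red: (47 − 58.125)² / 58.125 = 2.1293
  white: (104 − 77.5)² / 77.5 = 9.0613
χ² = 1.3556 + 2.1293 + 9.0613 = 12.5462 ≈ 12.546
Degrees of freedom = 3 − 1 = 2; critical value at α = 0.05 is 5.991.
Since 12.546 > 5.991, we reject the null hypothesis — the data do not fit the 9:3:4 ratio.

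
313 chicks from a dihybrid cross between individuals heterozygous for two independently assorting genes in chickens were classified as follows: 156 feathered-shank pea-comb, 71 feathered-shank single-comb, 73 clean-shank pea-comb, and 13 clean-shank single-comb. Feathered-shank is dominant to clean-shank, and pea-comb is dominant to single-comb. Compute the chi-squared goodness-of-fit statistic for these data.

A dihybrid F₂ with independent assortment and complete dominance at both loci gives a 9:3:3:1 phenotypic ratio.
Under the 9:3:3:1 hypothesis (Σ ratio = 16, N = 313):
  feathered-shank pea-comb: 313 × 9/16 = 176.0625
  feathered-shank single-comb: 313 × 3/16 = 58.6875
  clean-shank pea-comb: 313 × 3/16 = 58.6875
  clean-shank single-comb: 313 × 1/16 = 19.5625
χ² = Σ (O − E)² / E
  feathered-shank pea-comb: (156 − 176.0625)² / 176.0625 = 2.2861
  feathered-shank single-comb: (71 − 58.6875)² / 58.6875 = 2.5831
  clean-shank pea-comb: (73 − 58.6875)² / 58.6875 = 3.4905
  clean-shank single-comb: (13 − 19.5625)² / 19.5625 = 2.2015
χ² = 2.2861 + 2.5831 + 3.4905 + 2.2015 = 10.5612 ≈ 10.561

10.561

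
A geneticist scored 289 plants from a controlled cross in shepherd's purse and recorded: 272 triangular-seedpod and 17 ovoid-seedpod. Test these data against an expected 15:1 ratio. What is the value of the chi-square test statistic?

The 15:1 ratio has 16 parts, so with N = 289 the expected counts are:
  triangular-seedpod: 289 × 15/16 = 270.9375
  ovoid-seedpod: 289 × 1/16 = 18.0625
χ² = Σ (O − E)² / E
  triangular-seedpod: (272 − 270.9375)² / 270.9375 = 0.0042
  ovoid-seedpod: (17 − 18.0625)² / 18.0625 = 0.0625
χ² = 0.0042 + 0.0625 = 0.0667 ≈ 0.067

0.067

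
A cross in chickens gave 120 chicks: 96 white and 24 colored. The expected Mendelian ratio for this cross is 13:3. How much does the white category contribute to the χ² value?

0.023

Total ratio parts = 16. Expected numbers out of 120:
  white: 120 × 13/16 = 97.5
  colored: 120 × 3/16 = 22.5
Contribution of white: (96 − 97.5)² / 97.5 = 0.0231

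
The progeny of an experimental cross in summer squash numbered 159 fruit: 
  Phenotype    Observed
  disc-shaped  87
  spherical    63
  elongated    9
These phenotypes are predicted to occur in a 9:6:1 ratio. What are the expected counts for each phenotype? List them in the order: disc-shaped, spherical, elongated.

89.4375, 59.625, 9.9375

Total ratio parts = 16. Expected numbers out of 159:
  disc-shaped: 159 × 9/16 = 89.4375
  spherical: 159 × 6/16 = 59.625
  elongated: 159 × 1/16 = 9.9375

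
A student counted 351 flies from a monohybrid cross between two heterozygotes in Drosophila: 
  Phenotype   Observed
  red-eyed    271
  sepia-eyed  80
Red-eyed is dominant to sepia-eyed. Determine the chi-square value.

For a monohybrid cross between heterozygotes with complete dominance, the expected phenotypic ratio is 3:1.
Under the 3:1 hypothesis (Σ ratio = 4, N = 351):
  red-eyed: 351 × 3/4 = 263.25
  sepia-eyed: 351 × 1/4 = 87.75
χ² = Σ (O − E)² / E
  red-eyed: (271 − 263.25)² / 263.25 = 0.2282
  sepia-eyed: (80 − 87.75)² / 87.75 = 0.6845
χ² = 0.2282 + 0.6845 = 0.9127 ≈ 0.913

0.913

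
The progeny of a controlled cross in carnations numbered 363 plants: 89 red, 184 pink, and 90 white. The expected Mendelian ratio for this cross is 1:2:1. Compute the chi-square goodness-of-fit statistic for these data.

0.074

Expected counts for N = 363 under a 1:2:1 ratio (total parts = 4):
  red: 363 × 1/4 = 90.75
  pink: 363 × 2/4 = 181.5
  white: 363 × 1/4 = 90.75
χ² = Σ (O − E)² / E
  red: (89 − 90.75)² / 90.75 = 0.0337
  pink: (184 − 181.5)² / 181.5 = 0.0344
  white: (90 − 90.75)² / 90.75 = 0.0062
χ² = 0.0337 + 0.0344 + 0.0062 = 0.0743 ≈ 0.074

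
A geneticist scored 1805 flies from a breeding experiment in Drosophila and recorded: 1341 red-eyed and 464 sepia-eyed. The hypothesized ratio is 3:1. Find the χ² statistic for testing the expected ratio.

Under the 3:1 hypothesis (Σ ratio = 4, N = 1805):
  red-eyed: 1805 × 3/4 = 1353.75
  sepia-eyed: 1805 × 1/4 = 451.25
χ² = Σ (O − E)² / E
  red-eyed: (1341 − 1353.75)² / 1353.75 = 0.1201
  sepia-eyed: (464 − 451.25)² / 451.25 = 0.3602
χ² = 0.1201 + 0.3602 = 0.4803 ≈ 0.480

0.480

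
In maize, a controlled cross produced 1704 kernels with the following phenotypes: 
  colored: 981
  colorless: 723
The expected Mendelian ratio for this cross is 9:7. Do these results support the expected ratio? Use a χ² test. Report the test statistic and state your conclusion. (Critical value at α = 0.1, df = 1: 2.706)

Under the 9:7 hypothesis (Σ ratio = 16, N = 1704):
  colored: 1704 × 9/16 = 958.5
  colorless: 1704 × 7/16 = 745.5
χ² = Σ (O − E)² / E
  colored: (981 − 958.5)² / 958.5 = 0.5282
  colorless: (723 − 745.5)² / 745.5 = 0.6791
χ² = 0.5282 + 0.6791 = 1.2073 ≈ 1.207
Degrees of freedom = 2 − 1 = 1; critical value at α = 0.1 is 2.706.
Since 1.207 < 2.706, we fail to reject the null hypothesis — the data are consistent with the 9:7 ratio.

1.207; consistent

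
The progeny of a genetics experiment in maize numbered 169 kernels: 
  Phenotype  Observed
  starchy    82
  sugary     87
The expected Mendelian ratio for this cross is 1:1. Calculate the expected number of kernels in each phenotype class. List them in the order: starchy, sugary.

Expected counts for N = 169 under a 1:1 ratio (total parts = 2):
  starchy: 169 × 1/2 = 84.5
  sugary: 169 × 1/2 = 84.5

84.5, 84.5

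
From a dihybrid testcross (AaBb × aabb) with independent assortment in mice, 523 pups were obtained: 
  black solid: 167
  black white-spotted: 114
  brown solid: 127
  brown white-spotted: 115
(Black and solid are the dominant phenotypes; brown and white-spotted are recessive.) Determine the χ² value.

14.201

A dihybrid testcross with independent assortment gives a 1:1:1:1 ratio.
Expected counts for N = 523 under a 1:1:1:1 ratio (total parts = 4):
  black solid: 523 × 1/4 = 130.75
  black white-spotted: 523 × 1/4 = 130.75
  brown solid: 523 × 1/4 = 130.75
  brown white-spotted: 523 × 1/4 = 130.75
χ² = Σ (O − E)² / E
  black solid: (167 − 130.75)² / 130.75 = 10.0502
  black white-spotted: (114 − 130.75)² / 130.75 = 2.1458
  brown solid: (127 − 130.75)² / 130.75 = 0.1076
  brown white-spotted: (115 − 130.75)² / 130.75 = 1.8972
χ² = 10.0502 + 2.1458 + 0.1076 + 1.8972 = 14.2008 ≈ 14.201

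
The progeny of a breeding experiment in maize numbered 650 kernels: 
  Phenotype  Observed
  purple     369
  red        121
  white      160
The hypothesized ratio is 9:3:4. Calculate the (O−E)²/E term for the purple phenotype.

Expected counts for N = 650 under a 9:3:4 ratio (total parts = 16):
  purple: 650 × 9/16 = 365.625
  red: 650 × 3/16 = 121.875
  white: 650 × 4/16 = 162.5
Contribution of purple: (369 − 365.625)² / 365.625 = 0.0312

0.031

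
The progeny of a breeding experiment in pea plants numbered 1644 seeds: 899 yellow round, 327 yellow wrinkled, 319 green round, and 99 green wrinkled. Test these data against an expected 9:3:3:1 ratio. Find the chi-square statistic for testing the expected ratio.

Total ratio parts = 16. Expected numbers out of 1644:
  yellow round: 1644 × 9/16 = 924.75
  yellow wrinkled: 1644 × 3/16 = 308.25
  green round: 1644 × 3/16 = 308.25
  green wrinkled: 1644 × 1/16 = 102.75
χ² = Σ (O − E)² / E
  yellow round: (899 − 924.75)² / 924.75 = 0.7170
  yellow wrinkled: (327 − 308.25)² / 308.25 = 1.1405
  green round: (319 − 308.25)² / 308.25 = 0.3749
  green wrinkled: (99 − 102.75)² / 102.75 = 0.1369
χ² = 0.7170 + 1.1405 + 0.3749 + 0.1369 = 2.3693 ≈ 2.369

2.369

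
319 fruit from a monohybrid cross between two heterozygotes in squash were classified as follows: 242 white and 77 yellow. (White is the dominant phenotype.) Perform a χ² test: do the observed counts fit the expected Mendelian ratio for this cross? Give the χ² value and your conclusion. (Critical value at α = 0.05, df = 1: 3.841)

For a monohybrid cross between heterozygotes with complete dominance, the expected phenotypic ratio is 3:1.
Expected counts for N = 319 under a 3:1 ratio (total parts = 4):
  white: 319 × 3/4 = 239.25
  yellow: 319 × 1/4 = 79.75
χ² = Σ (O − E)² / E
  white: (242 − 239.25)² / 239.25 = 0.0316
  yellow: (77 − 79.75)² / 79.75 = 0.0948
χ² = 0.0316 + 0.0948 = 0.1264 ≈ 0.126
Degrees of freedom = 2 − 1 = 1; critical value at α = 0.05 is 3.841.
Since 0.126 < 3.841, we fail to reject the null hypothesis — the data are consistent with the 3:1 ratio.

0.126; consistent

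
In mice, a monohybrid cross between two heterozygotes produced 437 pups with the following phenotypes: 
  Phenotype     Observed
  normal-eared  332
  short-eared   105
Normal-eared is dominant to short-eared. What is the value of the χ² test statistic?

0.220

For a monohybrid cross between heterozygotes with complete dominance, the expected phenotypic ratio is 3:1.
The 3:1 ratio has 4 parts, so with N = 437 the expected counts are:
  normal-eared: 437 × 3/4 = 327.75
  short-eared: 437 × 1/4 = 109.25
χ² = Σ (O − E)² / E
  normal-eared: (332 − 327.75)² / 327.75 = 0.0551
  short-eared: (105 − 109.25)² / 109.25 = 0.1653
χ² = 0.0551 + 0.1653 = 0.2204 ≈ 0.220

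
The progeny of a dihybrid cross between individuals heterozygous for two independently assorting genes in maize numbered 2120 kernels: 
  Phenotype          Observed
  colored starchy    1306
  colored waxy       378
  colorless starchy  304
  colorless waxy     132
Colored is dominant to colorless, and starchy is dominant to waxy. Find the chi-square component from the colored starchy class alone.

A dihybrid F₂ with independent assortment and complete dominance at both loci gives a 9:3:3:1 phenotypic ratio.
The 9:3:3:1 ratio has 16 parts, so with N = 2120 the expected counts are:
  colored starchy: 2120 × 9/16 = 1192.5
  colored waxy: 2120 × 3/16 = 397.5
  colorless starchy: 2120 × 3/16 = 397.5
  colorless waxy: 2120 × 1/16 = 132.5
Contribution of colored starchy: (1306 − 1192.5)² / 1192.5 = 10.8027

10.803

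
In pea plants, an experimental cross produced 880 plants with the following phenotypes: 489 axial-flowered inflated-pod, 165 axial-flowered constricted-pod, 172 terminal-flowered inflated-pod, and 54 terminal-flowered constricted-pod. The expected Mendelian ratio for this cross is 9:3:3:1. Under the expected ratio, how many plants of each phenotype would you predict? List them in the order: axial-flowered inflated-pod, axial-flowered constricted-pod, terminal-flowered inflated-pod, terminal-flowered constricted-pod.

495, 165, 165, 55

The 9:3:3:1 ratio has 16 parts, so with N = 880 the expected counts are:
  axial-flowered inflated-pod: 880 × 9/16 = 495
  axial-flowered constricted-pod: 880 × 3/16 = 165
  terminal-flowered inflated-pod: 880 × 3/16 = 165
  terminal-flowered constricted-pod: 880 × 1/16 = 55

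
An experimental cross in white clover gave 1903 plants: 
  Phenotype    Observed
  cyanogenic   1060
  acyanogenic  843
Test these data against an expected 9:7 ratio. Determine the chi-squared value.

0.233

Under the 9:7 hypothesis (Σ ratio = 16, N = 1903):
  cyanogenic: 1903 × 9/16 = 1070.4375
  acyanogenic: 1903 × 7/16 = 832.5625
χ² = Σ (O − E)² / E
  cyanogenic: (1060 − 1070.4375)² / 1070.4375 = 0.1018
  acyanogenic: (843 − 832.5625)² / 832.5625 = 0.1309
χ² = 0.1018 + 0.1309 = 0.2327 ≈ 0.233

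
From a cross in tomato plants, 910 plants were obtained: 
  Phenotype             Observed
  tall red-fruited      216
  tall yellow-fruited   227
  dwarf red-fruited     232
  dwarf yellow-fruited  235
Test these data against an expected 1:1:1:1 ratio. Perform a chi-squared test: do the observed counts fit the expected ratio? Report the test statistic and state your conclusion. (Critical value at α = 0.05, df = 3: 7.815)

Expected counts for N = 910 under a 1:1:1:1 ratio (total parts = 4):
  tall red-fruited: 910 × 1/4 = 227.5
  tall yellow-fruited: 910 × 1/4 = 227.5
  dwarf red-fruited: 910 × 1/4 = 227.5
  dwarf yellow-fruited: 910 × 1/4 = 227.5
χ² = Σ (O − E)² / E
  tall red-fruited: (216 − 227.5)² / 227.5 = 0.5813
  tall yellow-fruited: (227 − 227.5)² / 227.5 = 0.0011
  dwarf red-fruited: (232 − 227.5)² / 227.5 = 0.0890
  dwarf yellow-fruited: (235 − 227.5)² / 227.5 = 0.2473
χ² = 0.5813 + 0.0011 + 0.0890 + 0.2473 = 0.9187 ≈ 0.919
Degrees of freedom = 4 − 1 = 3; critical value at α = 0.05 is 7.815.
Since 0.919 < 7.815, we fail to reject the null hypothesis — the data are consistent with the 1:1:1:1 ratio.

0.919; consistent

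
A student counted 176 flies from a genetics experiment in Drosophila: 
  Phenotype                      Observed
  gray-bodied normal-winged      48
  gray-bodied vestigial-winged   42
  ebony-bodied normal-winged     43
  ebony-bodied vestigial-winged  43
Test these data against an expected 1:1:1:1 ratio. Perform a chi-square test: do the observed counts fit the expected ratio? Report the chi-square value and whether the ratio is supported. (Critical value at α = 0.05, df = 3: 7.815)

The 1:1:1:1 ratio has 4 parts, so with N = 176 the expected counts are:
  gray-bodied normal-winged: 176 × 1/4 = 44
  gray-bodied vestigial-winged: 176 × 1/4 = 44
  ebony-bodied normal-winged: 176 × 1/4 = 44
  ebony-bodied vestigial-winged: 176 × 1/4 = 44
χ² = Σ (O − E)² / E
  gray-bodied normal-winged: (48 − 44)² / 44 = 0.3636
  gray-bodied vestigial-winged: (42 − 44)² / 44 = 0.0909
  ebony-bodied normal-winged: (43 − 44)² / 44 = 0.0227
  ebony-bodied vestigial-winged: (43 − 44)² / 44 = 0.0227
χ² = 0.3636 + 0.0909 + 0.0227 + 0.0227 = 0.4999 ≈ 0.500
Degrees of freedom = 4 − 1 = 3; critical value at α = 0.05 is 7.815.
Since 0.500 < 7.815, we fail to reject the null hypothesis — the data are consistent with the 1:1:1:1 ratio.

0.500; consistent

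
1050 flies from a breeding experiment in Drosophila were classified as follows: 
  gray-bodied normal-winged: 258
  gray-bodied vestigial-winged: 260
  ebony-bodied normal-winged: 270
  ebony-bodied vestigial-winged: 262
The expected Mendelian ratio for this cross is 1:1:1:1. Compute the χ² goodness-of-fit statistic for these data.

Expected counts for N = 1050 under a 1:1:1:1 ratio (total parts = 4):
  gray-bodied normal-winged: 1050 × 1/4 = 262.5
  gray-bodied vestigial-winged: 1050 × 1/4 = 262.5
  ebony-bodied normal-winged: 1050 × 1/4 = 262.5
  ebony-bodied vestigial-winged: 1050 × 1/4 = 262.5
χ² = Σ (O − E)² / E
  gray-bodied normal-winged: (258 − 262.5)² / 262.5 = 0.0771
  gray-bodied vestigial-winged: (260 − 262.5)² / 262.5 = 0.0238
  ebony-bodied normal-winged: (270 − 262.5)² / 262.5 = 0.2143
  ebony-bodied vestigial-winged: (262 − 262.5)² / 262.5 = 0.0010
χ² = 0.0771 + 0.0238 + 0.2143 + 0.0010 = 0.3162 ≈ 0.316

0.316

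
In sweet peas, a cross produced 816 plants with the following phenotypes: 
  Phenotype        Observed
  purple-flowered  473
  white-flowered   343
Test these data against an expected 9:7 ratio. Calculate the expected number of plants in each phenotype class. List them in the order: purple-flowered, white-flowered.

Under the 9:7 hypothesis (Σ ratio = 16, N = 816):
  purple-flowered: 816 × 9/16 = 459
  white-flowered: 816 × 7/16 = 357

459, 357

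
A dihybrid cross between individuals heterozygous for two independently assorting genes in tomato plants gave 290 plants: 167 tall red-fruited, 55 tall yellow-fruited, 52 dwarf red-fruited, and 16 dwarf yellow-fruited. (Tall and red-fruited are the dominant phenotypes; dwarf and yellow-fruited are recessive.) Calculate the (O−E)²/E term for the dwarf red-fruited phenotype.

0.104

A dihybrid F₂ with independent assortment and complete dominance at both loci gives a 9:3:3:1 phenotypic ratio.
Total ratio parts = 16. Expected numbers out of 290:
  tall red-fruited: 290 × 9/16 = 163.125
  tall yellow-fruited: 290 × 3/16 = 54.375
  dwarf red-fruited: 290 × 3/16 = 54.375
  dwarf yellow-fruited: 290 × 1/16 = 18.125
Contribution of dwarf red-fruited: (52 − 54.375)² / 54.375 = 0.1037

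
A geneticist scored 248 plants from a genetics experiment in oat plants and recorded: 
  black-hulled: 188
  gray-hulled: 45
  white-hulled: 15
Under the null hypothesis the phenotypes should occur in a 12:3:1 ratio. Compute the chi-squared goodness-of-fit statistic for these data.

0.086

Under the 12:3:1 hypothesis (Σ ratio = 16, N = 248):
  black-hulled: 248 × 12/16 = 186
  gray-hulled: 248 × 3/16 = 46.5
  white-hulled: 248 × 1/16 = 15.5
χ² = Σ (O − E)² / E
  black-hulled: (188 − 186)² / 186 = 0.0215
  gray-hulled: (45 − 46.5)² / 46.5 = 0.0484
  white-hulled: (15 − 15.5)² / 15.5 = 0.0161
χ² = 0.0215 + 0.0484 + 0.0161 = 0.086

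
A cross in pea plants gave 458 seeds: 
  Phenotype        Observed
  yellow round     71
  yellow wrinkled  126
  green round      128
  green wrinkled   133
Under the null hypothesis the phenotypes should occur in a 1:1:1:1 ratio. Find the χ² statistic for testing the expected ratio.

22.262

Expected counts for N = 458 under a 1:1:1:1 ratio (total parts = 4):
  yellow round: 458 × 1/4 = 114.5
  yellow wrinkled: 458 × 1/4 = 114.5
  green round: 458 × 1/4 = 114.5
  green wrinkled: 458 × 1/4 = 114.5
χ² = Σ (O − E)² / E
  yellow round: (71 − 114.5)² / 114.5 = 16.5262
  yellow wrinkled: (126 − 114.5)² / 114.5 = 1.1550
  green round: (128 − 114.5)² / 114.5 = 1.5917
  green wrinkled: (133 − 114.5)² / 114.5 = 2.9891
χ² = 16.5262 + 1.1550 + 1.5917 + 2.9891 = 22.262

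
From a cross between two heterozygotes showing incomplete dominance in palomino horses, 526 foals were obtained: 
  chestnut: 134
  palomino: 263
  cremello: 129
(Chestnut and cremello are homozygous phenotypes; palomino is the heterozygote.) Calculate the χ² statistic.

With incomplete dominance, a heterozygote × heterozygote cross gives a 1:2:1 phenotypic ratio.
Under the 1:2:1 hypothesis (Σ ratio = 4, N = 526):
  chestnut: 526 × 1/4 = 131.5
  palomino: 526 × 2/4 = 263
  cremello: 526 × 1/4 = 131.5
χ² = Σ (O − E)² / E
  chestnut: (134 − 131.5)² / 131.5 = 0.0475
  palomino: (263 − 263)² / 263 = 0.0000
  cremello: (129 − 131.5)² / 131.5 = 0.0475
χ² = 0.0475 + 0.0000 + 0.0475 = 0.095

0.095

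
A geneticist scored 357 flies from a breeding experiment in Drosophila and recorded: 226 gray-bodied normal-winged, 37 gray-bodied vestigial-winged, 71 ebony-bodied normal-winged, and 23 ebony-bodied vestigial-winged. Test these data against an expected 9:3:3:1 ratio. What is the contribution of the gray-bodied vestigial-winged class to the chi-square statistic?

Expected counts for N = 357 under a 9:3:3:1 ratio (total parts = 16):
  gray-bodied normal-winged: 357 × 9/16 = 200.8125
  gray-bodied vestigial-winged: 357 × 3/16 = 66.9375
  ebony-bodied normal-winged: 357 × 3/16 = 66.9375
  ebony-bodied vestigial-winged: 357 × 1/16 = 22.3125
Contribution of gray-bodied vestigial-winged: (37 − 66.9375)² / 66.9375 = 13.3894

13.389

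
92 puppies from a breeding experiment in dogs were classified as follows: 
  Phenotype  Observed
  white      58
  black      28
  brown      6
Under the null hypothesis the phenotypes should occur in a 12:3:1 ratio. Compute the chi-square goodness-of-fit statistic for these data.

8.464

Total ratio parts = 16. Expected numbers out of 92:
  white: 92 × 12/16 = 69
  black: 92 × 3/16 = 17.25
  brown: 92 × 1/16 = 5.75
χ² = Σ (O − E)² / E
  white: (58 − 69)² / 69 = 1.7536
  black: (28 − 17.25)² / 17.25 = 6.6993
  brown: (6 − 5.75)² / 5.75 = 0.0109
χ² = 1.7536 + 6.6993 + 0.0109 = 8.4638 ≈ 8.464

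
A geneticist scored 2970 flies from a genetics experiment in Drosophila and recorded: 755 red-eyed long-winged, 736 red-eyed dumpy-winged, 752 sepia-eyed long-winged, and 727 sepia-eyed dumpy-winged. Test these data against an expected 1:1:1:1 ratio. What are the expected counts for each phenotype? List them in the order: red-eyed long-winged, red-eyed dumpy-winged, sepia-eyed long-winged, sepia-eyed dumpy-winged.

Total ratio parts = 4. Expected numbers out of 2970:
  red-eyed long-winged: 2970 × 1/4 = 742.5
  red-eyed dumpy-winged: 2970 × 1/4 = 742.5
  sepia-eyed long-winged: 2970 × 1/4 = 742.5
  sepia-eyed dumpy-winged: 2970 × 1/4 = 742.5

742.5, 742.5, 742.5, 742.5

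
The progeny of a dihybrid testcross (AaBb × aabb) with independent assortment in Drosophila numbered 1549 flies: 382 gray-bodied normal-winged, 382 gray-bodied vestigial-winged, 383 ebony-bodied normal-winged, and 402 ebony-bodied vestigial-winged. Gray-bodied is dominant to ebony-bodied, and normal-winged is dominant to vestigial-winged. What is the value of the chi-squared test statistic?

A dihybrid testcross with independent assortment gives a 1:1:1:1 ratio.
The 1:1:1:1 ratio has 4 parts, so with N = 1549 the expected counts are:
  gray-bodied normal-winged: 1549 × 1/4 = 387.25
  gray-bodied vestigial-winged: 1549 × 1/4 = 387.25
  ebony-bodied normal-winged: 1549 × 1/4 = 387.25
  ebony-bodied vestigial-winged: 1549 × 1/4 = 387.25
χ² = Σ (O − E)² / E
  gray-bodied normal-winged: (382 − 387.25)² / 387.25 = 0.0712
  gray-bodied vestigial-winged: (382 − 387.25)² / 387.25 = 0.0712
  ebony-bodied normal-winged: (383 − 387.25)² / 387.25 = 0.0466
  ebony-bodied vestigial-winged: (402 − 387.25)² / 387.25 = 0.5618
χ² = 0.0712 + 0.0712 + 0.0466 + 0.5618 = 0.7508 ≈ 0.751

0.751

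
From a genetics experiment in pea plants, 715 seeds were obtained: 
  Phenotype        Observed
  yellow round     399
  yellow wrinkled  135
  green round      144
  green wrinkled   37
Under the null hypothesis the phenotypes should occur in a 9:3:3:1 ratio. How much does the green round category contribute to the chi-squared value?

Expected counts for N = 715 under a 9:3:3:1 ratio (total parts = 16):
  yellow round: 715 × 9/16 = 402.1875
  yellow wrinkled: 715 × 3/16 = 134.0625
  green round: 715 × 3/16 = 134.0625
  green wrinkled: 715 × 1/16 = 44.6875
Contribution of green round: (144 − 134.0625)² / 134.0625 = 0.7366

0.737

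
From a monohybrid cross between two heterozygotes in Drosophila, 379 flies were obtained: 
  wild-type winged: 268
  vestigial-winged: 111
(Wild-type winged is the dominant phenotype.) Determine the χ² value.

For a monohybrid cross between heterozygotes with complete dominance, the expected phenotypic ratio is 3:1.
Expected counts for N = 379 under a 3:1 ratio (total parts = 4):
  wild-type winged: 379 × 3/4 = 284.25
  vestigial-winged: 379 × 1/4 = 94.75
χ² = Σ (O − E)² / E
  wild-type winged: (268 − 284.25)² / 284.25 = 0.9290
  vestigial-winged: (111 − 94.75)² / 94.75 = 2.7869
χ² = 0.9290 + 2.7869 = 3.7159 ≈ 3.716

3.716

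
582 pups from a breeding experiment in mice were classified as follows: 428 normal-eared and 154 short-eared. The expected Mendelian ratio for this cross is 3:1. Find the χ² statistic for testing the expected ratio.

Under the 3:1 hypothesis (Σ ratio = 4, N = 582):
  normal-eared: 582 × 3/4 = 436.5
  short-eared: 582 × 1/4 = 145.5
χ² = Σ (O − E)² / E
  normal-eared: (428 − 436.5)² / 436.5 = 0.1655
  short-eared: (154 − 145.5)² / 145.5 = 0.4966
χ² = 0.1655 + 0.4966 = 0.6621 ≈ 0.662

0.662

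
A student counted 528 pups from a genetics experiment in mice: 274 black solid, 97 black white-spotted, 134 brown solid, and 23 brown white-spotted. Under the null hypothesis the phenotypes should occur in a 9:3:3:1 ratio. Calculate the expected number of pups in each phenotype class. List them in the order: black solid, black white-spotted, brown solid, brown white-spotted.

297, 99, 99, 33

Total ratio parts = 16. Expected numbers out of 528:
  black solid: 528 × 9/16 = 297
  black white-spotted: 528 × 3/16 = 99
  brown solid: 528 × 3/16 = 99
  brown white-spotted: 528 × 1/16 = 33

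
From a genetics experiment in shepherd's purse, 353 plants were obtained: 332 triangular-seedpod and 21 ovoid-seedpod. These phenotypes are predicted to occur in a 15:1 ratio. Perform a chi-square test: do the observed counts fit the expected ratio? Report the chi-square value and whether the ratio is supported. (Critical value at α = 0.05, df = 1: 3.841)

0.055; consistent

Expected counts for N = 353 under a 15:1 ratio (total parts = 16):
  triangular-seedpod: 353 × 15/16 = 330.9375
  ovoid-seedpod: 353 × 1/16 = 22.0625
χ² = Σ (O − E)² / E
  triangular-seedpod: (332 − 330.9375)² / 330.9375 = 0.0034
  ovoid-seedpod: (21 − 22.0625)² / 22.0625 = 0.0512
χ² = 0.0034 + 0.0512 = 0.0546 ≈ 0.055
Degrees of freedom = 2 − 1 = 1; critical value at α = 0.05 is 3.841.
Since 0.055 < 3.841, we fail to reject the null hypothesis — the data are consistent with the 15:1 ratio.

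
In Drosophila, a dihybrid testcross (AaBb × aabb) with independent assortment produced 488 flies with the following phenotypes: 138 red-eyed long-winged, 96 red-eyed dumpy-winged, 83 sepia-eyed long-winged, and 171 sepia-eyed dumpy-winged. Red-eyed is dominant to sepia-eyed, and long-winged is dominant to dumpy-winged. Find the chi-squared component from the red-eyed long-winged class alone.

A dihybrid testcross with independent assortment gives a 1:1:1:1 ratio.
The 1:1:1:1 ratio has 4 parts, so with N = 488 the expected counts are:
  red-eyed long-winged: 488 × 1/4 = 122
  red-eyed dumpy-winged: 488 × 1/4 = 122
  sepia-eyed long-winged: 488 × 1/4 = 122
  sepia-eyed dumpy-winged: 488 × 1/4 = 122
Contribution of red-eyed long-winged: (138 − 122)² / 122 = 2.0984

2.098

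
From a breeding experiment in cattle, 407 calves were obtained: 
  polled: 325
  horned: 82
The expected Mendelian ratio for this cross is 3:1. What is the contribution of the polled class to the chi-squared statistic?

1.278

Total ratio parts = 4. Expected numbers out of 407:
  polled: 407 × 3/4 = 305.25
  horned: 407 × 1/4 = 101.75
Contribution of polled: (325 − 305.25)² / 305.25 = 1.2778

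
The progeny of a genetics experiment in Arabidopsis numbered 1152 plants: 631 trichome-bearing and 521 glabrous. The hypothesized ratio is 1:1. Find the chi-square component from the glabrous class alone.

Under the 1:1 hypothesis (Σ ratio = 2, N = 1152):
  trichome-bearing: 1152 × 1/2 = 576
  glabrous: 1152 × 1/2 = 576
Contribution of glabrous: (521 − 576)² / 576 = 5.2517

5.252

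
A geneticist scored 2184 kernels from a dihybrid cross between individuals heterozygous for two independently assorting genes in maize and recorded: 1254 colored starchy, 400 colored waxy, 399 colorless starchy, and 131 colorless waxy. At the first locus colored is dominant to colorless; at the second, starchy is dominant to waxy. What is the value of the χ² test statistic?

1.241

A dihybrid F₂ with independent assortment and complete dominance at both loci gives a 9:3:3:1 phenotypic ratio.
Expected counts for N = 2184 under a 9:3:3:1 ratio (total parts = 16):
  colored starchy: 2184 × 9/16 = 1228.5
  colored waxy: 2184 × 3/16 = 409.5
  colorless starchy: 2184 × 3/16 = 409.5
  colorless waxy: 2184 × 1/16 = 136.5
χ² = Σ (O − E)² / E
  colored starchy: (1254 − 1228.5)² / 1228.5 = 0.5293
  colored waxy: (400 − 409.5)² / 409.5 = 0.2204
  colorless starchy: (399 − 409.5)² / 409.5 = 0.2692
  colorless waxy: (131 − 136.5)² / 136.5 = 0.2216
χ² = 0.5293 + 0.2204 + 0.2692 + 0.2216 = 1.2405 ≈ 1.241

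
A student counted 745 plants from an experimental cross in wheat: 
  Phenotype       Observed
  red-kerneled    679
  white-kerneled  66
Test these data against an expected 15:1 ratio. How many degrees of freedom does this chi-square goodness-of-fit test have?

A goodness-of-fit test with 2 phenotype classes has df = 2 − 1 = 1.

1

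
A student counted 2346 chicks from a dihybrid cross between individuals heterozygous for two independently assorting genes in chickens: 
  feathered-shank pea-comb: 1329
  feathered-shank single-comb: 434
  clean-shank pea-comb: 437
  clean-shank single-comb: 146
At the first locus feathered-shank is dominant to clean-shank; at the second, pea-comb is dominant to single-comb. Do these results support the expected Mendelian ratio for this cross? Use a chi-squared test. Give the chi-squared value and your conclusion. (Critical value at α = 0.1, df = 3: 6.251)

0.167; consistent

A dihybrid F₂ with independent assortment and complete dominance at both loci gives a 9:3:3:1 phenotypic ratio.
The 9:3:3:1 ratio has 16 parts, so with N = 2346 the expected counts are:
  feathered-shank pea-comb: 2346 × 9/16 = 1319.625
  feathered-shank single-comb: 2346 × 3/16 = 439.875
  clean-shank pea-comb: 2346 × 3/16 = 439.875
  clean-shank single-comb: 2346 × 1/16 = 146.625
χ² = Σ (O − E)² / E
  feathered-shank pea-comb: (1329 − 1319.625)² / 1319.625 = 0.0666
  feathered-shank single-comb: (434 − 439.875)² / 439.875 = 0.0785
  clean-shank pea-comb: (437 − 439.875)² / 439.875 = 0.0188
  clean-shank single-comb: (146 − 146.625)² / 146.625 = 0.0027
χ² = 0.0666 + 0.0785 + 0.0188 + 0.0027 = 0.1666 ≈ 0.167
Degrees of freedom = 4 − 1 = 3; critical value at α = 0.1 is 6.251.
Since 0.167 < 6.251, we fail to reject the null hypothesis — the data are consistent with the 9:3:3:1 ratio.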